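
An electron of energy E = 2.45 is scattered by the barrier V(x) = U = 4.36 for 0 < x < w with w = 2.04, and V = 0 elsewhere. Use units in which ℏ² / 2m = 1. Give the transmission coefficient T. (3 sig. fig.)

T = 0.0139

Since E < U the interior solution is evanescent with decay constant κ = √(2m(U − E))/ℏ = 1.382.
κw = 2.819, sinh(κw) = 8.353.
The exact tunnelling result is T⁻¹ = 1 + U² sinh²(κw) / [4E(U − E)] = 71.86, so T = 0.0139.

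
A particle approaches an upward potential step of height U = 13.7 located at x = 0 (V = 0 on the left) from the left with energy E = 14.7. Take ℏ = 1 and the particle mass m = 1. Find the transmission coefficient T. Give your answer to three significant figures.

T = 0.656

The wavenumbers are k₁ = √(2mE)/ℏ = 5.422 on the left and k₂ = √(2m(E − U))/ℏ = 1.414 on the right.
Matching ψ and ψ′ at x = 0 gives r = (k₁ − k₂)/(k₁ + k₂), so R = r² = 0.3437 and T = 1 − R = 0.6563.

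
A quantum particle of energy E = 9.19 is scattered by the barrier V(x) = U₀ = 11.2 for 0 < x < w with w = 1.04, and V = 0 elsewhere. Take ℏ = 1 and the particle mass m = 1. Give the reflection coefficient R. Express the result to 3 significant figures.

Since E < U₀ the interior solution is evanescent with decay constant κ = √(2m(U₀ − E))/ℏ = 2.005.
κw = 2.085, sinh(κw) = 3.961.
Matching ψ, ψ′ at both faces gives T = [1 + U₀² sinh²(κw) / (4E(U₀ − E))]⁻¹ = 1/27.64 = 0.0362.
R = 1 − T = 0.964.

R = 0.964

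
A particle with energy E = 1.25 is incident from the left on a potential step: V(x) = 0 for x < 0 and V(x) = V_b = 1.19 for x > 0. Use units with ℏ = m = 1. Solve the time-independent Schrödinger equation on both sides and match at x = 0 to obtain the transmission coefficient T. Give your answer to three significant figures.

T = 0.590

On each side the TISE gives plane waves with k = √(2m(E − V))/ℏ: k₁ = √(2·1·1.25) = 1.581, k₂ = √(2·1·0.06) = 0.3464.
Matching ψ and ψ′ at x = 0 gives r = (k₁ − k₂)/(k₁ + k₂), so R = r² = 0.4103 and T = 1 − R = 0.5897.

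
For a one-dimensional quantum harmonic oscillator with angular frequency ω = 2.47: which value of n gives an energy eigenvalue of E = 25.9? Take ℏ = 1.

Invert E_n = (n + ½)ℏω: n = E/ℏω − ½ = 9.986, so n = 10.

n = 10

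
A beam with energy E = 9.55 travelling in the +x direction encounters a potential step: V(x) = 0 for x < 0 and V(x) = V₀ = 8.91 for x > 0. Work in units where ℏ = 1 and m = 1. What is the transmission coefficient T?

T = 0.653

On each side the TISE gives plane waves with k = √(2m(E − V))/ℏ: k₁ = √(2·1·9.55) = 4.370, k₂ = √(2·1·0.64) = 1.131.
Matching ψ and ψ′ at x = 0 gives r = (k₁ − k₂)/(k₁ + k₂), so R = r² = 0.3466 and T = 1 − R = 0.6534.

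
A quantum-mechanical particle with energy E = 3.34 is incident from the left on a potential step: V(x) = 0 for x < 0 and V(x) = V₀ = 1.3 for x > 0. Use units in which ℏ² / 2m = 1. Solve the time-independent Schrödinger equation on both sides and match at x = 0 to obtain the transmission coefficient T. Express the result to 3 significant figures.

The wavenumbers are k₁ = √(2mE)/ℏ = 1.828 on the left and k₂ = √(2m(E − V₀))/ℏ = 1.428 on the right.
Continuity of ψ and ψ′ at the step yields the reflection amplitude r = (k₁ − k₂)/(k₁ + k₂) = 0.1226; thus R = |r|² = 0.01504, T = 0.9850.

T = 0.985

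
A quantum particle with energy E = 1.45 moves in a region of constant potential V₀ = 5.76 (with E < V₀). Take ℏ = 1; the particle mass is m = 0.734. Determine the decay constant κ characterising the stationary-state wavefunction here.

κ = 2.52

Since E < V₀ the TISE in this region is ψ'' = κ²ψ with κ = √(2m(V₀ − E))/ℏ.
κ = √(2 × 0.734 × 4.31) = 2.515.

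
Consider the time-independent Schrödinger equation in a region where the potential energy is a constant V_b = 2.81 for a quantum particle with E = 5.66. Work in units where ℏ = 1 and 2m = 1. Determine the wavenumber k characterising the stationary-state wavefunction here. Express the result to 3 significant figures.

k = 1.69

With E > V_b the solution is oscillatory, ψ ∝ e^{±ikx} with k = √(2m(E − V_b))/ℏ.
k = √(2 × 0.5 × 2.85) = 1.688.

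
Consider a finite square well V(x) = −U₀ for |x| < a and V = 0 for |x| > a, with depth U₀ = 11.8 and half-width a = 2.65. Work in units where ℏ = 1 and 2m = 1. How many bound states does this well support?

The dimensionless depth is z₀ = a√(2mU₀)/ℏ = 2.65 × √(11.80) = 9.103.
The even/odd transcendental equations gain one root per π/2 in z₀, giving N = 1 + ⌊2z₀/π⌋ = 1 + ⌊5.795⌋ = 6.

N = 6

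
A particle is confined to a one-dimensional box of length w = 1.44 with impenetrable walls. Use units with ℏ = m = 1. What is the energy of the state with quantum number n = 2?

E = 9.52

The infinite-well eigenfunctions ψ_n = √(2/w) sin(nπx/w) vanish at both walls, giving E_n = n²π²ℏ²/(2mw²).
E_2 = 2² × π² / (2 × 1 × 1.44²) = 9.519.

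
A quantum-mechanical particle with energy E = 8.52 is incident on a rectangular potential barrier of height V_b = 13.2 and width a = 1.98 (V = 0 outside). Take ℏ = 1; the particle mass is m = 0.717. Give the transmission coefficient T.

Since E < V_b the interior solution is evanescent with decay constant κ = √(2m(V_b − E))/ℏ = 2.591.
κa = 5.129, sinh(κa) = 84.45.
Matching ψ, ψ′ at both faces gives T = [1 + V_b² sinh²(κa) / (4E(V_b − E))]⁻¹ = 1/7792 = 0.000128.

T = 0.000128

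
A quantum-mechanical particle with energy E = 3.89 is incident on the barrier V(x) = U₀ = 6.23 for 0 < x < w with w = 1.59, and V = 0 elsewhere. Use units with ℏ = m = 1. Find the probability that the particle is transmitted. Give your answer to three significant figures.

T = 0.00385

E < U₀: inside the barrier ψ ∝ e^{±κx} with κ = √(2m(U₀ − E))/ℏ = 2.163.
κw = 3.440, sinh(κw) = 15.57.
The exact tunnelling result is T⁻¹ = 1 + U₀² sinh²(κw) / [4E(U₀ − E)] = 259.5, so T = 0.00385.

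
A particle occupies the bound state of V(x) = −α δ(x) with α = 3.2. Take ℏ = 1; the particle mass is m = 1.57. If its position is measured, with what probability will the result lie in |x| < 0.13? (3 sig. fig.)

The normalised bound state is ψ = √κ e^{−κ|x|} with κ = mα/ℏ² = 5.024.
P(|x| < d) = ∫_{−d}^{d} κ e^{−2κ|x|} dx = 1 − e^{−2κd} = 1 − e^{−1.306} = 0.7292.

P = 0.729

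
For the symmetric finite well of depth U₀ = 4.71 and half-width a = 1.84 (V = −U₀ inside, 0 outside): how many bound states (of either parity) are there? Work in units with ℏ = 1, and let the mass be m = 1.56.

N = 5

The dimensionless depth is z₀ = a√(2mU₀)/ℏ = 1.84 × √(14.70) = 7.054.
A new bound state (alternating even/odd) appears each time z₀ passes a multiple of π/2, so N = ⌊2z₀/π⌋ + 1 = ⌊4.490⌋ + 1 = 5.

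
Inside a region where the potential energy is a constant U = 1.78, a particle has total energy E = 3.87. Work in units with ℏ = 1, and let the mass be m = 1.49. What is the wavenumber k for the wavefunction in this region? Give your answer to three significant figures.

k = 2.50

With E > U the solution is oscillatory, ψ ∝ e^{±ikx} with k = √(2m(E − U))/ℏ.
k = √(2 × 1.49 × 2.09) = 2.496.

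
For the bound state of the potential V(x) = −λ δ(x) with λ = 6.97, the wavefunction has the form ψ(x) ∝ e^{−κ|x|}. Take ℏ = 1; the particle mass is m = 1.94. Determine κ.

κ = 13.5

Integrating the TISE across x = 0 gives the cusp condition ψ'(0⁺) − ψ'(0⁻) = −(2mλ/ℏ²)ψ(0).
With ψ ∝ e^{−κ|x|} this yields −2κ = −2mλ/ℏ², so κ = mλ/ℏ² = 13.52.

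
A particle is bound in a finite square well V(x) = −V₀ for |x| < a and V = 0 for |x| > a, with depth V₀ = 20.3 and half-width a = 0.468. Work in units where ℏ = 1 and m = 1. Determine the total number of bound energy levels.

N = 2

Define the well-strength parameter z₀ = (a/ℏ)√(2mV₀) = 0.468 × √(2·1·20.3) = 2.982.
The even/odd transcendental equations gain one root per π/2 in z₀, giving N = 1 + ⌊2z₀/π⌋ = 1 + ⌊1.898⌋ = 2.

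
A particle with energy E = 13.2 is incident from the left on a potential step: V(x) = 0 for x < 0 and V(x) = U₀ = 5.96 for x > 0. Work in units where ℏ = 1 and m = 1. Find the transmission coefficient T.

T = 0.978

On each side the TISE gives plane waves with k = √(2m(E − V))/ℏ: k₁ = √(2·1·13.2) = 5.138, k₂ = √(2·1·7.24) = 3.805.
Matching ψ and ψ′ at x = 0 gives r = (k₁ − k₂)/(k₁ + k₂), so R = r² = 0.02221 and T = 1 − R = 0.9778.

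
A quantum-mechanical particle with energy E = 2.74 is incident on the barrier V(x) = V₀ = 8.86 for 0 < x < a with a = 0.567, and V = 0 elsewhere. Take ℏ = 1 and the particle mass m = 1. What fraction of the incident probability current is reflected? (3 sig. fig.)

R = 0.937

E < V₀: inside the barrier ψ ∝ e^{±κx} with κ = √(2m(V₀ − E))/ℏ = 3.499.
κa = 1.984, sinh(κa) = 3.566.
The exact tunnelling result is T⁻¹ = 1 + V₀² sinh²(κa) / [4E(V₀ − E)] = 15.88, so T = 0.0630.
R = 1 − T = 0.937.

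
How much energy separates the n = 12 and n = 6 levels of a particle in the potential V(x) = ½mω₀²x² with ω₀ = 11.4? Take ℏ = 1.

E_n = ℏω₀(n + ½), so ΔE = (12 − 6) ℏω₀ = 6 × 11.4 = 68.40.

ΔE = 68.4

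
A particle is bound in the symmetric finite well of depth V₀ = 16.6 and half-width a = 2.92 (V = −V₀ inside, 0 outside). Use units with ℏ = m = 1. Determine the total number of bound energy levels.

Define the well-strength parameter z₀ = (a/ℏ)√(2mV₀) = 2.92 × √(2·1·16.6) = 16.82.
A new bound state (alternating even/odd) appears each time z₀ passes a multiple of π/2, so N = ⌊2z₀/π⌋ + 1 = ⌊10.71⌋ + 1 = 11.

N = 11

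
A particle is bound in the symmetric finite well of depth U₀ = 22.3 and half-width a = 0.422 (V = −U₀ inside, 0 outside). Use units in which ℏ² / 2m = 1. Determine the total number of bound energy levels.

The dimensionless depth is z₀ = a√(2mU₀)/ℏ = 0.422 × √(22.30) = 1.993.
A new bound state (alternating even/odd) appears each time z₀ passes a multiple of π/2, so N = ⌊2z₀/π⌋ + 1 = ⌊1.269⌋ + 1 = 2.

N = 2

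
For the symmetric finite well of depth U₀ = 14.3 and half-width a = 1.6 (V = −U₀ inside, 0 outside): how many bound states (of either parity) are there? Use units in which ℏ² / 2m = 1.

Define the well-strength parameter z₀ = (a/ℏ)√(2mU₀) = 1.6 × √(2·0.5·14.3) = 6.050.
A new bound state (alternating even/odd) appears each time z₀ passes a multiple of π/2, so N = ⌊2z₀/π⌋ + 1 = ⌊3.852⌋ + 1 = 4.

N = 4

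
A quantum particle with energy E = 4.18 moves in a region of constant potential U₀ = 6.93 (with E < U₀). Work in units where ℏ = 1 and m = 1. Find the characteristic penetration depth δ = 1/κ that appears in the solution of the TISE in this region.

δ = 0.426

Since E < U₀ the TISE in this region is ψ'' = κ²ψ with κ = √(2m(U₀ − E))/ℏ.
κ = √(2 × 1 × 2.75) = 2.345. The penetration depth is δ = 1/κ = 0.426.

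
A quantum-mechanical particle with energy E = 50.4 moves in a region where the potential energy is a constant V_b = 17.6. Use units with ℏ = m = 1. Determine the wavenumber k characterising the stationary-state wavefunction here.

With E > V_b the solution is oscillatory, ψ ∝ e^{±ikx} with k = √(2m(E − V_b))/ℏ.
k = √(2 × 1 × 32.8) = 8.099.

k = 8.10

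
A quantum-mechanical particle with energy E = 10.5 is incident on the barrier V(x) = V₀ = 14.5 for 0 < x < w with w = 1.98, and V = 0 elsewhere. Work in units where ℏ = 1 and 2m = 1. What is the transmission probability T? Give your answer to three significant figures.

T = 0.00116

E < V₀: inside the barrier ψ ∝ e^{±κx} with κ = √(2m(V₀ − E))/ℏ = 2.000.
κw = 3.960, sinh(κw) = 26.22.
The exact tunnelling result is T⁻¹ = 1 + V₀² sinh²(κw) / [4E(V₀ − E)] = 861.3, so T = 0.00116.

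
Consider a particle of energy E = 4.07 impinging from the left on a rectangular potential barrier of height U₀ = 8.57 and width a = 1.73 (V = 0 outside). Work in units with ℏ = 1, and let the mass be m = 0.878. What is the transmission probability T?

T = 0.000238

Since E < U₀ the interior solution is evanescent with decay constant κ = √(2m(U₀ − E))/ℏ = 2.811.
κa = 4.863, sinh(κa) = 64.71.
The exact tunnelling result is T⁻¹ = 1 + U₀² sinh²(κa) / [4E(U₀ − E)] = 4199, so T = 0.000238.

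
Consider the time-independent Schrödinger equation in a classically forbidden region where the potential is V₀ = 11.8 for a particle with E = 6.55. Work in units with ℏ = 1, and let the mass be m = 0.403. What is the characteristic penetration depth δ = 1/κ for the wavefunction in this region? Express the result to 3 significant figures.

Since E < V₀ the TISE in this region is ψ'' = κ²ψ with κ = √(2m(V₀ − E))/ℏ.
κ = √(2 × 0.403 × 5.25) = 2.057. The penetration depth is δ = 1/κ = 0.486.

δ = 0.486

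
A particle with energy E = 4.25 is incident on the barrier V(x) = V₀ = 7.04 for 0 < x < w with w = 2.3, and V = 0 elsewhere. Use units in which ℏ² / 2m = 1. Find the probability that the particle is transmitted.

Since E < V₀ the interior solution is evanescent with decay constant κ = √(2m(V₀ − E))/ℏ = 1.670.
κw = 3.842, sinh(κw) = 23.29.
Matching ψ, ψ′ at both faces gives T = [1 + V₀² sinh²(κw) / (4E(V₀ − E))]⁻¹ = 1/567.9 = 0.00176.

T = 0.00176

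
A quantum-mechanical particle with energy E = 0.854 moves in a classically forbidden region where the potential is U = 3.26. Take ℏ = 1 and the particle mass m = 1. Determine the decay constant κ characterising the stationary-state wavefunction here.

κ = 2.19

Since E < U the TISE in this region is ψ'' = κ²ψ with κ = √(2m(U − E))/ℏ.
κ = √(2 × 1 × 2.406) = 2.194.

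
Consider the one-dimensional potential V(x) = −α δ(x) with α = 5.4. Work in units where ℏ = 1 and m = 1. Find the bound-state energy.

E = -14.6

For x ≠ 0 the bound state is ψ ∝ e^{−κ|x|}; integrating the TISE across the delta gives the cusp condition 2κ = 2mα/ℏ², so κ = 5.400.
Then E = −ℏ²κ²/(2m) = −mα²/(2ℏ²) = -14.58.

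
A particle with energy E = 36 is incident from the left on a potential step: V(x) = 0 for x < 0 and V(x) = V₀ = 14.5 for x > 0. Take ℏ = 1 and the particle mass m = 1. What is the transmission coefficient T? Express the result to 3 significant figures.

T = 0.984

On each side the TISE gives plane waves with k = √(2m(E − V))/ℏ: k₁ = √(2·1·36) = 8.485, k₂ = √(2·1·21.5) = 6.557.
Continuity of ψ and ψ′ at the step yields the reflection amplitude r = (k₁ − k₂)/(k₁ + k₂) = 0.1282; thus R = |r|² = 0.01642, T = 0.9836.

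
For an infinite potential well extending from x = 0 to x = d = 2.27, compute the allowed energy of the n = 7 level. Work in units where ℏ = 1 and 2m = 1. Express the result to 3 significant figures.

Requiring ψ(0) = ψ(d) = 0 quantises k = nπ/d, hence E_n = ℏ²k²/2m = n²π²ℏ²/(2md²).
E_7 = 7² × π² / (2 × 0.5 × 2.27²) = 93.85.

E = 93.9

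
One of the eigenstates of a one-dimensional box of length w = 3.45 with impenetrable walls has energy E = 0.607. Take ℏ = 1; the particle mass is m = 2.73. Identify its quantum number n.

n = 2

For an infinite well E_n = n²π²ℏ²/(2mw²), so n = (w/πℏ)√(2mE).
n = (3.45/π) × √(2 × 2.73 × 0.607) = 1.999 → n = 2.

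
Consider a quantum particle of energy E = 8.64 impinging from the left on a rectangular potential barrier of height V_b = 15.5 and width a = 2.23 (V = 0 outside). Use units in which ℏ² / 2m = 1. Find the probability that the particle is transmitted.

T = 0.0000334

Since E < V_b the interior solution is evanescent with decay constant κ = √(2m(V_b − E))/ℏ = 2.619.
κa = 5.841, sinh(κa) = 172.0.
The exact tunnelling result is T⁻¹ = 1 + V_b² sinh²(κa) / [4E(V_b − E)] = 29980, so T = 0.0000334.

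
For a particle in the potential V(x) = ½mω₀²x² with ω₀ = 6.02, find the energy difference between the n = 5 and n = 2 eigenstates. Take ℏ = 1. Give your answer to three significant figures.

E_n = ℏω₀(n + ½), so ΔE = (5 − 2) ℏω₀ = 3 × 6.02 = 18.06.

ΔE = 18.1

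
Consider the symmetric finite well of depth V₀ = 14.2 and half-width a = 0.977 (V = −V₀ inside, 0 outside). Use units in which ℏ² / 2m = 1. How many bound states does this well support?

Define the well-strength parameter z₀ = (a/ℏ)√(2mV₀) = 0.977 × √(2·0.5·14.2) = 3.682.
A new bound state (alternating even/odd) appears each time z₀ passes a multiple of π/2, so N = ⌊2z₀/π⌋ + 1 = ⌊2.344⌋ + 1 = 3.

N = 3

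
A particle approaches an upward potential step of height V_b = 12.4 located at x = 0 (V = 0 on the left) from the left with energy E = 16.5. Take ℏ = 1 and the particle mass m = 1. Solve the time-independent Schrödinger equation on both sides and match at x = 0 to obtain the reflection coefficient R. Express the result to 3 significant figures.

The wavenumbers are k₁ = √(2mE)/ℏ = 5.745 on the left and k₂ = √(2m(E − V_b))/ℏ = 2.864 on the right.
Matching ψ and ψ′ at x = 0 gives r = (k₁ − k₂)/(k₁ + k₂), so R = r² = 0.1120 and T = 1 − R = 0.8880.

R = 0.112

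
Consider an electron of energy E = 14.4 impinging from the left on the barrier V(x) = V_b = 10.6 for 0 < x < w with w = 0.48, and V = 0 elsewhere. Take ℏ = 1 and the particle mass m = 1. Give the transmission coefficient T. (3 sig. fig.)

T = 0.675

Above the barrier the interior wavenumber is k₂ = √(2m(E − V_b))/ℏ = 2.757, giving phase k₂w = 1.323.
T = [1 + V_b² sin²(k₂w) / (4E(E − V_b))]⁻¹ = 1/1.483 = 0.675.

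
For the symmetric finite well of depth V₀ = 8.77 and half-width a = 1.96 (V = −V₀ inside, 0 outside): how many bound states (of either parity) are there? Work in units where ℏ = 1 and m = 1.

Define the well-strength parameter z₀ = (a/ℏ)√(2mV₀) = 1.96 × √(2·1·8.77) = 8.209.
A new bound state (alternating even/odd) appears each time z₀ passes a multiple of π/2, so N = ⌊2z₀/π⌋ + 1 = ⌊5.226⌋ + 1 = 6.

N = 6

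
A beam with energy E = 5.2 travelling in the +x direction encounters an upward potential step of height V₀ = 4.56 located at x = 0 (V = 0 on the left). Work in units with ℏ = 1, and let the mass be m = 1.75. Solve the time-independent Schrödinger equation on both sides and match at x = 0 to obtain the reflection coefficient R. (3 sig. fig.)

The wavenumbers are k₁ = √(2mE)/ℏ = 4.266 on the left and k₂ = √(2m(E − V₀))/ℏ = 1.497 on the right.
Continuity of ψ and ψ′ at the step yields the reflection amplitude r = (k₁ − k₂)/(k₁ + k₂) = 0.4806; thus R = |r|² = 0.2310, T = 0.7690.

R = 0.231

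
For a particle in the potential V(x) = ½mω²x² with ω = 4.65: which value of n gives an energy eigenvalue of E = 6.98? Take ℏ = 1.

n = 1

Invert E_n = (n + ½)ℏω: n = E/ℏω − ½ = 1.001, so n = 1.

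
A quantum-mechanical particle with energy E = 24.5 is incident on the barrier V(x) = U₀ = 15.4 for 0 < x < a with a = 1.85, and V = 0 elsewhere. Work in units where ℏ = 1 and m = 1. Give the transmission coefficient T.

E > U₀: inside the barrier k₂ = √(2m(E − U₀))/ℏ = 4.266, k₂a = 7.892.
Matching at both interfaces gives T⁻¹ = 1 + U₀² sin²(k₂a) / [4E(E − U₀)] = 1.266, hence T = 0.790.

T = 0.790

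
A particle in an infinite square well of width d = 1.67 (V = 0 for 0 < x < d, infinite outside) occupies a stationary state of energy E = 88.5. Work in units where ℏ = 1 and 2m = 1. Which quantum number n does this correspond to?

From E_n = n²π²ℏ²/(2md²) invert to n = √(2md²E)/(πℏ).
n = (1.67/π) × √(2 × 0.5 × 88.5) = 5.001 → n = 5.

n = 5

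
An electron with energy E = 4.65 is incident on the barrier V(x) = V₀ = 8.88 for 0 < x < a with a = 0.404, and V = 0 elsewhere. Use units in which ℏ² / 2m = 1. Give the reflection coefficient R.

R = 0.464

E < V₀: inside the barrier ψ ∝ e^{±κx} with κ = √(2m(V₀ − E))/ℏ = 2.057.
κa = 0.8309, sinh(κa) = 0.9299.
Matching ψ, ψ′ at both faces gives T = [1 + V₀² sinh²(κa) / (4E(V₀ − E))]⁻¹ = 1/1.867 = 0.536.
R = 1 − T = 0.464.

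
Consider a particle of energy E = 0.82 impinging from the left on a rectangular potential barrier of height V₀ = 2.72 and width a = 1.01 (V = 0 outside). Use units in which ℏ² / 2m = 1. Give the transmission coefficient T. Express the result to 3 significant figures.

E < V₀: inside the barrier ψ ∝ e^{±κx} with κ = √(2m(V₀ − E))/ℏ = 1.378.
κa = 1.392, sinh(κa) = 1.888.
Matching ψ, ψ′ at both faces gives T = [1 + V₀² sinh²(κa) / (4E(V₀ − E))]⁻¹ = 1/5.230 = 0.191.

T = 0.191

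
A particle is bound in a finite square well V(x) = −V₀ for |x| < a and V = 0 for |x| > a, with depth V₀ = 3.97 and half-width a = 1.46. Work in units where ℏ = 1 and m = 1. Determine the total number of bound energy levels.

Define the well-strength parameter z₀ = (a/ℏ)√(2mV₀) = 1.46 × √(2·1·3.97) = 4.114.
A new bound state (alternating even/odd) appears each time z₀ passes a multiple of π/2, so N = ⌊2z₀/π⌋ + 1 = ⌊2.619⌋ + 1 = 3.

N = 3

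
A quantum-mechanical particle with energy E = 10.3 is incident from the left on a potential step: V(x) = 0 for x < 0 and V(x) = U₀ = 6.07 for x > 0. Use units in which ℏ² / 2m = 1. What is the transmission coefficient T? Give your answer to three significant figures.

T = 0.952

On each side the TISE gives plane waves with k = √(2m(E − V))/ℏ: k₁ = √(2·½·10.3) = 3.209, k₂ = √(2·½·4.23) = 2.057.
Continuity of ψ and ψ′ at the step yields the reflection amplitude r = (k₁ − k₂)/(k₁ + k₂) = 0.2189; thus R = |r|² = 0.04791, T = 0.9521.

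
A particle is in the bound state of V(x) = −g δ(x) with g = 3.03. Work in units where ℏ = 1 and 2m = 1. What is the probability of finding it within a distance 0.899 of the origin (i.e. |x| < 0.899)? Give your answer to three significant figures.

P = 0.934

The normalised bound state is ψ = √κ e^{−κ|x|} with κ = mg/ℏ² = 1.515.
P(|x| < d) = ∫_{−d}^{d} κ e^{−2κ|x|} dx = 1 − e^{−2κd} = 1 − e^{−2.724} = 0.9344.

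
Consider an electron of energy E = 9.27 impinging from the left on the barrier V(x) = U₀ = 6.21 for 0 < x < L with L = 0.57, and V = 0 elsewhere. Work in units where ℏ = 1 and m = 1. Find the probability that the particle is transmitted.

Above the barrier the interior wavenumber is k₂ = √(2m(E − U₀))/ℏ = 2.474, giving phase k₂L = 1.410.
T = [1 + U₀² sin²(k₂L) / (4E(E − U₀))]⁻¹ = 1/1.331 = 0.751.

T = 0.751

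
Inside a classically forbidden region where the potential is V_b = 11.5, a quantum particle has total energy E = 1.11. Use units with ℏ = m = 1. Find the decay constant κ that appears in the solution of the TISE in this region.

κ = 4.56

Since E < V_b the TISE in this region is ψ'' = κ²ψ with κ = √(2m(V_b − E))/ℏ.
κ = √(2 × 1 × 10.39) = 4.559.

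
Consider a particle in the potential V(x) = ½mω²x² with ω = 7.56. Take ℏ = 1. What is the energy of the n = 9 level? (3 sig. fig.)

E = 71.8

The oscillator eigenvalues are E_n = ℏω(n + ½), so E_9 = 7.56 × 9.5 = 71.82.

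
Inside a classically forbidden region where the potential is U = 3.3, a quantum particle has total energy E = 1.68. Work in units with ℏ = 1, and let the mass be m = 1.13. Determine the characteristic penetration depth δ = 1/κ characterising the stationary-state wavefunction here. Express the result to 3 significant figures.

δ = 0.523

Since E < U the TISE in this region is ψ'' = κ²ψ with κ = √(2m(U − E))/ℏ.
κ = √(2 × 1.13 × 1.62) = 1.913. The penetration depth is δ = 1/κ = 0.523.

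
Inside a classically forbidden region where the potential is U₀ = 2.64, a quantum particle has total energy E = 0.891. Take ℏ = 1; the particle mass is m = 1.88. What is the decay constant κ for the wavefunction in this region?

Since E < U₀ the TISE in this region is ψ'' = κ²ψ with κ = √(2m(U₀ − E))/ℏ.
κ = √(2 × 1.88 × 1.749) = 2.564.

κ = 2.56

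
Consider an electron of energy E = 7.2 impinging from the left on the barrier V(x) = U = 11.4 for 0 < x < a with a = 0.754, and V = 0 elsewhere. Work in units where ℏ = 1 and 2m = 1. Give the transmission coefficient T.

T = 0.157

E < U: inside the barrier ψ ∝ e^{±κx} with κ = √(2m(U − E))/ℏ = 2.049.
κa = 1.545, sinh(κa) = 2.238.
The exact tunnelling result is T⁻¹ = 1 + U² sinh²(κa) / [4E(U − E)] = 6.381, so T = 0.157.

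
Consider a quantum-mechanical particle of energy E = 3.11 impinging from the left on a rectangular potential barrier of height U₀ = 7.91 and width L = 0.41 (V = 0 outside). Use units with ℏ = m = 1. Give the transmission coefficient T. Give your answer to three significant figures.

T = 0.262

Since E < U₀ the interior solution is evanescent with decay constant κ = √(2m(U₀ − E))/ℏ = 3.098.
κL = 1.270, sinh(κL) = 1.641.
Matching ψ, ψ′ at both faces gives T = [1 + U₀² sinh²(κL) / (4E(U₀ − E))]⁻¹ = 1/3.821 = 0.262.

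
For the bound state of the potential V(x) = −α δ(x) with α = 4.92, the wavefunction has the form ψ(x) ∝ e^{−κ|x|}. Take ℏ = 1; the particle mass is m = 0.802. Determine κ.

Integrate −(ℏ²/2m)ψ'' − αδ(x)ψ = Eψ from −ε to +ε: the ψ'' term gives ψ'(0⁺) − ψ'(0⁻) and the δ term gives −(2mα/ℏ²)ψ(0).
With ψ ∝ e^{−κ|x|} this yields −2κ = −2mα/ℏ², so κ = mα/ℏ² = 3.946.

κ = 3.95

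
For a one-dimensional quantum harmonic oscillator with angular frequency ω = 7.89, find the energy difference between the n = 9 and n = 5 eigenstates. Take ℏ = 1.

E_n = ℏω(n + ½), so ΔE = (9 − 5) ℏω = 4 × 7.89 = 31.56.

ΔE = 31.6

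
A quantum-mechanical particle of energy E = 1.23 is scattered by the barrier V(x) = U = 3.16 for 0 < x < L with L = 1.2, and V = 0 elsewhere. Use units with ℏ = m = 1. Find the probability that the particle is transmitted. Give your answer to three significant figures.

Since E < U the interior solution is evanescent with decay constant κ = √(2m(U − E))/ℏ = 1.965.
κL = 2.358, sinh(κL) = 5.236.
The exact tunnelling result is T⁻¹ = 1 + U² sinh²(κL) / [4E(U − E)] = 29.83, so T = 0.0335.

T = 0.0335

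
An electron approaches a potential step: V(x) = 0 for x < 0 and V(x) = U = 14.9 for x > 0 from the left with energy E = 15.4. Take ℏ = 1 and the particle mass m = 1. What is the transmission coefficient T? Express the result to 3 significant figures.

T = 0.517

The wavenumbers are k₁ = √(2mE)/ℏ = 5.550 on the left and k₂ = √(2m(E − U))/ℏ = 1.000 on the right.
Continuity of ψ and ψ′ at the step yields the reflection amplitude r = (k₁ − k₂)/(k₁ + k₂) = 0.6946; thus R = |r|² = 0.4825, T = 0.5175.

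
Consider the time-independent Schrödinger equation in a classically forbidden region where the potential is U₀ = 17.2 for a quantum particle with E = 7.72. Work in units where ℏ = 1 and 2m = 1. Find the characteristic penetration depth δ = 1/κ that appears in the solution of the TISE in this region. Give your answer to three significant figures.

Since E < U₀ the TISE in this region is ψ'' = κ²ψ with κ = √(2m(U₀ − E))/ℏ.
κ = √(2 × 0.5 × 9.48) = 3.079. The penetration depth is δ = 1/κ = 0.325.

δ = 0.325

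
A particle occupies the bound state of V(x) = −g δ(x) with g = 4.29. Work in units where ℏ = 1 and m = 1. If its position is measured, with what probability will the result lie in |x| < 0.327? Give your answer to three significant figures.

P = 0.940

The normalised bound state is ψ = √κ e^{−κ|x|} with κ = mg/ℏ² = 4.290.
P(|x| < d) = ∫_{−d}^{d} κ e^{−2κ|x|} dx = 1 − e^{−2κd} = 1 − e^{−2.806} = 0.9395.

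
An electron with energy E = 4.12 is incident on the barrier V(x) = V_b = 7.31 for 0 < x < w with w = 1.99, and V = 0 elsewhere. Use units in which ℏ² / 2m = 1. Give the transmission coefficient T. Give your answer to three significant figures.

T = 0.00321

E < V_b: inside the barrier ψ ∝ e^{±κx} with κ = √(2m(V_b − E))/ℏ = 1.786.
κw = 3.554, sinh(κw) = 17.47.
Matching ψ, ψ′ at both faces gives T = [1 + V_b² sinh²(κw) / (4E(V_b − E))]⁻¹ = 1/311.1 = 0.00321.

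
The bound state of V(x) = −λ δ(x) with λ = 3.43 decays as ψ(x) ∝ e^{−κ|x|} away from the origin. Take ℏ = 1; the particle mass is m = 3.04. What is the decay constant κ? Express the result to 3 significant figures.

Integrate −(ℏ²/2m)ψ'' − λδ(x)ψ = Eψ from −ε to +ε: the ψ'' term gives ψ'(0⁺) − ψ'(0⁻) and the δ term gives −(2mλ/ℏ²)ψ(0).
With ψ ∝ e^{−κ|x|} this yields −2κ = −2mλ/ℏ², so κ = mλ/ℏ² = 10.43.

κ = 10.4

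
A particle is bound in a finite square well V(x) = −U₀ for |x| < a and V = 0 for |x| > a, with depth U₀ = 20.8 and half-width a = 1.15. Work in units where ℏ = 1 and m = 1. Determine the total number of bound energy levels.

N = 5

Define the well-strength parameter z₀ = (a/ℏ)√(2mU₀) = 1.15 × √(2·1·20.8) = 7.417.
A new bound state (alternating even/odd) appears each time z₀ passes a multiple of π/2, so N = ⌊2z₀/π⌋ + 1 = ⌊4.722⌋ + 1 = 5.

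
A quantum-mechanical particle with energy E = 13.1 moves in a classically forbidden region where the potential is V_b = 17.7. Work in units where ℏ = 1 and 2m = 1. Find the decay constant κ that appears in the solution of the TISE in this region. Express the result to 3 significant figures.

κ = 2.14

Since E < V_b the TISE in this region is ψ'' = κ²ψ with κ = √(2m(V_b − E))/ℏ.
κ = √(2 × 0.5 × 4.6) = 2.145.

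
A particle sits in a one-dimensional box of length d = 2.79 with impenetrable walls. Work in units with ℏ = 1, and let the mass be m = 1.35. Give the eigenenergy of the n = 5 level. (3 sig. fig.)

The infinite-well eigenfunctions ψ_n = √(2/d) sin(nπx/d) vanish at both walls, giving E_n = n²π²ℏ²/(2md²).
E_5 = 5² × π² / (2 × 1.35 × 2.79²) = 11.74.

E = 11.7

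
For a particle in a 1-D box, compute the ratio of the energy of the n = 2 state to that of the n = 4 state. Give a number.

E_n = n²π²ℏ²/(2mL²) so the ratio is n₂²/n₁² = 4/16 = 0.25.

0.25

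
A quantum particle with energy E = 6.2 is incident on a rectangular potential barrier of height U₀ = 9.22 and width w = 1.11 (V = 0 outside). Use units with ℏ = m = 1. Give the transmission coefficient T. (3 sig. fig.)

T = 0.0150

Since E < U₀ the interior solution is evanescent with decay constant κ = √(2m(U₀ − E))/ℏ = 2.458.
κw = 2.728, sinh(κw) = 7.618.
The exact tunnelling result is T⁻¹ = 1 + U₀² sinh²(κw) / [4E(U₀ − E)] = 66.87, so T = 0.0150.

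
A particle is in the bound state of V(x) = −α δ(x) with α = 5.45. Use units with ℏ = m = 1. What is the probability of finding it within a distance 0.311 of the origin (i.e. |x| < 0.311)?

The normalised bound state is ψ = √κ e^{−κ|x|} with κ = mα/ℏ² = 5.450.
P(|x| < d) = ∫_{−d}^{d} κ e^{−2κ|x|} dx = 1 − e^{−2κd} = 1 − e^{−3.390} = 0.9663.

P = 0.966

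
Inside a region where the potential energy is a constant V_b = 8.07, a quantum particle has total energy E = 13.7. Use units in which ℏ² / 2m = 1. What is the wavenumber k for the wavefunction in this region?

k = 2.37

With E > V_b the solution is oscillatory, ψ ∝ e^{±ikx} with k = √(2m(E − V_b))/ℏ.
k = √(2 × 0.5 × 5.63) = 2.373.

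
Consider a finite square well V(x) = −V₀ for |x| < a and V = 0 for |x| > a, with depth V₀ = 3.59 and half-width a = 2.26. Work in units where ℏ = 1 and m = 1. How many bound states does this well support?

N = 4

The dimensionless depth is z₀ = a√(2mV₀)/ℏ = 2.26 × √(7.180) = 6.056.
The even/odd transcendental equations gain one root per π/2 in z₀, giving N = 1 + ⌊2z₀/π⌋ = 1 + ⌊3.855⌋ = 4.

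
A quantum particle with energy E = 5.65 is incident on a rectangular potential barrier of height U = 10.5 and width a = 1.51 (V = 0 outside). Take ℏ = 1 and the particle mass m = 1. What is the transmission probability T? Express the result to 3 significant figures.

T = 0.000327

Since E < U the interior solution is evanescent with decay constant κ = √(2m(U − E))/ℏ = 3.114.
κa = 4.703, sinh(κa) = 55.13.
Matching ψ, ψ′ at both faces gives T = [1 + U² sinh²(κa) / (4E(U − E))]⁻¹ = 1/3058 = 0.000327.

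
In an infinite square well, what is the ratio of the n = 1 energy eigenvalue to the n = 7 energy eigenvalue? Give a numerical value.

E_n = n²π²ℏ²/(2mL²) so the ratio is n₂²/n₁² = 1/49 = 0.0204082.

0.0204082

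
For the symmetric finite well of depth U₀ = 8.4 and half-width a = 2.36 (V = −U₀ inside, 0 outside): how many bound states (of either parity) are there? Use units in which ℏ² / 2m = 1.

N = 5

The dimensionless depth is z₀ = a√(2mU₀)/ℏ = 2.36 × √(8.400) = 6.840.
The even/odd transcendental equations gain one root per π/2 in z₀, giving N = 1 + ⌊2z₀/π⌋ = 1 + ⌊4.354⌋ = 5.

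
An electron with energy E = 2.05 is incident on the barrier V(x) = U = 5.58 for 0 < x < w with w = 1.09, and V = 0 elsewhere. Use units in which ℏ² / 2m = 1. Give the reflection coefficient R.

R = 0.940

E < U: inside the barrier ψ ∝ e^{±κx} with κ = √(2m(U − E))/ℏ = 1.879.
κw = 2.048, sinh(κw) = 3.811.
Matching ψ, ψ′ at both faces gives T = [1 + U² sinh²(κw) / (4E(U − E))]⁻¹ = 1/16.63 = 0.0601.
R = 1 − T = 0.940.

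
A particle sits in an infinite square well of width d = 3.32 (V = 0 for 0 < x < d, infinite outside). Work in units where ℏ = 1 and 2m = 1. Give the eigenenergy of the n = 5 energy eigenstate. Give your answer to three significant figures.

E = 22.4

Requiring ψ(0) = ψ(d) = 0 quantises k = nπ/d, hence E_n = ℏ²k²/2m = n²π²ℏ²/(2md²).
E_5 = 5² × π² / (2 × 0.5 × 3.32²) = 22.39.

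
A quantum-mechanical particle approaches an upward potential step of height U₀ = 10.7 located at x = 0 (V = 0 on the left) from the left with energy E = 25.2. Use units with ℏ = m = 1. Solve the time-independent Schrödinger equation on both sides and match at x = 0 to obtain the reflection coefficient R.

The wavenumbers are k₁ = √(2mE)/ℏ = 7.099 on the left and k₂ = √(2m(E − U₀))/ℏ = 5.385 on the right.
Continuity of ψ and ψ′ at the step yields the reflection amplitude r = (k₁ − k₂)/(k₁ + k₂) = 0.1373; thus R = |r|² = 0.01885, T = 0.9811.

R = 0.0189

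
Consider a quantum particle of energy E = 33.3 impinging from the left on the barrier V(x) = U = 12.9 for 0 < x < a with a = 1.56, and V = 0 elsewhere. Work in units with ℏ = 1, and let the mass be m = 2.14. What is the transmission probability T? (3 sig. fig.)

T = 0.952

E > U: inside the barrier k₂ = √(2m(E − U))/ℏ = 9.344, k₂a = 14.58.
T = [1 + U² sin²(k₂a) / (4E(E − U))]⁻¹ = 1/1.050 = 0.952.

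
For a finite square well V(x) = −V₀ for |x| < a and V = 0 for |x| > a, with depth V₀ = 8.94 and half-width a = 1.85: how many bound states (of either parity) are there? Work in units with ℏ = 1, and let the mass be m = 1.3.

N = 6

The dimensionless depth is z₀ = a√(2mV₀)/ℏ = 1.85 × √(23.24) = 8.919.
The even/odd transcendental equations gain one root per π/2 in z₀, giving N = 1 + ⌊2z₀/π⌋ = 1 + ⌊5.678⌋ = 6.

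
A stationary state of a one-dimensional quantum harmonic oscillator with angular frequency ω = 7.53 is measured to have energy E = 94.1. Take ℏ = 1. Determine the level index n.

n = 12

E_n = ℏω(n + ½) ⇒ n = E/(ℏω) − ½ = 94.1/7.53 − 0.5 = 11.997 → n = 12.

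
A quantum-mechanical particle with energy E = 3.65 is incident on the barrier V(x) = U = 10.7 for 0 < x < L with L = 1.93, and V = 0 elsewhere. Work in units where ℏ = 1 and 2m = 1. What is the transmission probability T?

E < U: inside the barrier ψ ∝ e^{±κx} with κ = √(2m(U − E))/ℏ = 2.655.
κL = 5.125, sinh(κL) = 84.04.
The exact tunnelling result is T⁻¹ = 1 + U² sinh²(κL) / [4E(U − E)] = 7857, so T = 0.000127.

T = 0.000127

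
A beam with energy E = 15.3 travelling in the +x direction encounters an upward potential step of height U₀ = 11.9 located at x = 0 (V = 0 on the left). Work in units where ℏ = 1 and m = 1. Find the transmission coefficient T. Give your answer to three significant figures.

T = 0.871

On each side the TISE gives plane waves with k = √(2m(E − V))/ℏ: k₁ = √(2·1·15.3) = 5.532, k₂ = √(2·1·3.4) = 2.608.
Matching ψ and ψ′ at x = 0 gives r = (k₁ − k₂)/(k₁ + k₂), so R = r² = 0.1291 and T = 1 − R = 0.8709.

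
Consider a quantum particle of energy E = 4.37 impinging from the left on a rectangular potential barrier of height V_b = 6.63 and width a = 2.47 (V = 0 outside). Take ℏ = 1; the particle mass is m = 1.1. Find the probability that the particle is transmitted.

E < V_b: inside the barrier ψ ∝ e^{±κx} with κ = √(2m(V_b − E))/ℏ = 2.230.
κa = 5.508, sinh(κa) = 123.3.
The exact tunnelling result is T⁻¹ = 1 + V_b² sinh²(κa) / [4E(V_b − E)] = 16910, so T = 0.0000591.

T = 0.0000591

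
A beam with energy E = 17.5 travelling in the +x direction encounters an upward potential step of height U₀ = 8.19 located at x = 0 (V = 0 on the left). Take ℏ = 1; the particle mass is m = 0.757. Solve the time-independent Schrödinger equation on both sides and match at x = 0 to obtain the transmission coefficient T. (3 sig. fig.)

T = 0.976

The wavenumbers are k₁ = √(2mE)/ℏ = 5.147 on the left and k₂ = √(2m(E − U₀))/ℏ = 3.754 on the right.
Matching ψ and ψ′ at x = 0 gives r = (k₁ − k₂)/(k₁ + k₂), so R = r² = 0.02449 and T = 1 − R = 0.9755.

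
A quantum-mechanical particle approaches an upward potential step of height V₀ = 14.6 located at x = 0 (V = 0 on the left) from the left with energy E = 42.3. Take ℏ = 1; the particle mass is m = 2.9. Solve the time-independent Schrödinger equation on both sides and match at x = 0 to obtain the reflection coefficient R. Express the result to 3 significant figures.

R = 0.0111

On each side the TISE gives plane waves with k = √(2m(E − V))/ℏ: k₁ = √(2·2.9·42.3) = 15.66, k₂ = √(2·2.9·27.7) = 12.68.
Matching ψ and ψ′ at x = 0 gives r = (k₁ − k₂)/(k₁ + k₂), so R = r² = 0.01112 and T = 1 − R = 0.9889.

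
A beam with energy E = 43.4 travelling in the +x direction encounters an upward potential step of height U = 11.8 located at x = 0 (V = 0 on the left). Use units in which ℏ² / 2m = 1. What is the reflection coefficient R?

The wavenumbers are k₁ = √(2mE)/ℏ = 6.588 on the left and k₂ = √(2m(E − U))/ℏ = 5.621 on the right.
Matching ψ and ψ′ at x = 0 gives r = (k₁ − k₂)/(k₁ + k₂), so R = r² = 0.006266 and T = 1 − R = 0.9937.

R = 0.00627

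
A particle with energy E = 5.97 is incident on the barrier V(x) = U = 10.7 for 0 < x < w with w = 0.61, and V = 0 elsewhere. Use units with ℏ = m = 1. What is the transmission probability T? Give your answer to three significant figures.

E < U: inside the barrier ψ ∝ e^{±κx} with κ = √(2m(U − E))/ℏ = 3.076.
κw = 1.876, sinh(κw) = 3.188.
The exact tunnelling result is T⁻¹ = 1 + U² sinh²(κw) / [4E(U − E)] = 11.30, so T = 0.0885.

T = 0.0885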